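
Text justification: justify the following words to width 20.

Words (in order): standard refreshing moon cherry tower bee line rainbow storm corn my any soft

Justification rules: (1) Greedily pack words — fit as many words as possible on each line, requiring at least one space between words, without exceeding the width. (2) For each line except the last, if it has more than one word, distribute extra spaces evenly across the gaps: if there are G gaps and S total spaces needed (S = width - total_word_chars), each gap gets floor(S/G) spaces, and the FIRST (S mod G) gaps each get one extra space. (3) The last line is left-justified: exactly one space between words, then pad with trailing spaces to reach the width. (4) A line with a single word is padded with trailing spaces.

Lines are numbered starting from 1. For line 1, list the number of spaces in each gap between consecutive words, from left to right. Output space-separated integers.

Answer: 2

Derivation:
Line 1: ['standard', 'refreshing'] (min_width=19, slack=1)
Line 2: ['moon', 'cherry', 'tower'] (min_width=17, slack=3)
Line 3: ['bee', 'line', 'rainbow'] (min_width=16, slack=4)
Line 4: ['storm', 'corn', 'my', 'any'] (min_width=17, slack=3)
Line 5: ['soft'] (min_width=4, slack=16)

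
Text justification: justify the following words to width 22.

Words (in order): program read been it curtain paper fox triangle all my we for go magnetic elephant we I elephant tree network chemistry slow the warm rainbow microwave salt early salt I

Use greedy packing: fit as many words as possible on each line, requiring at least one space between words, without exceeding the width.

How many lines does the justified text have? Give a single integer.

Line 1: ['program', 'read', 'been', 'it'] (min_width=20, slack=2)
Line 2: ['curtain', 'paper', 'fox'] (min_width=17, slack=5)
Line 3: ['triangle', 'all', 'my', 'we', 'for'] (min_width=22, slack=0)
Line 4: ['go', 'magnetic', 'elephant'] (min_width=20, slack=2)
Line 5: ['we', 'I', 'elephant', 'tree'] (min_width=18, slack=4)
Line 6: ['network', 'chemistry', 'slow'] (min_width=22, slack=0)
Line 7: ['the', 'warm', 'rainbow'] (min_width=16, slack=6)
Line 8: ['microwave', 'salt', 'early'] (min_width=20, slack=2)
Line 9: ['salt', 'I'] (min_width=6, slack=16)
Total lines: 9

Answer: 9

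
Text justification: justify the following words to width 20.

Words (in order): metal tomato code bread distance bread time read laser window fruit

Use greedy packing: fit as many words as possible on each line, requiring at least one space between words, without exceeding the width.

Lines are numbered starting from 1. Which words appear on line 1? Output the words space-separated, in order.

Line 1: ['metal', 'tomato', 'code'] (min_width=17, slack=3)
Line 2: ['bread', 'distance', 'bread'] (min_width=20, slack=0)
Line 3: ['time', 'read', 'laser'] (min_width=15, slack=5)
Line 4: ['window', 'fruit'] (min_width=12, slack=8)

Answer: metal tomato code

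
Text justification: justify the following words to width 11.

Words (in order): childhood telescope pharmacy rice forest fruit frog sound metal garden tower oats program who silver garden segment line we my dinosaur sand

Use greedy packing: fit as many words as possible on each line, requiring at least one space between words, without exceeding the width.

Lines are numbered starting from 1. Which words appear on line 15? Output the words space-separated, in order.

Answer: sand

Derivation:
Line 1: ['childhood'] (min_width=9, slack=2)
Line 2: ['telescope'] (min_width=9, slack=2)
Line 3: ['pharmacy'] (min_width=8, slack=3)
Line 4: ['rice', 'forest'] (min_width=11, slack=0)
Line 5: ['fruit', 'frog'] (min_width=10, slack=1)
Line 6: ['sound', 'metal'] (min_width=11, slack=0)
Line 7: ['garden'] (min_width=6, slack=5)
Line 8: ['tower', 'oats'] (min_width=10, slack=1)
Line 9: ['program', 'who'] (min_width=11, slack=0)
Line 10: ['silver'] (min_width=6, slack=5)
Line 11: ['garden'] (min_width=6, slack=5)
Line 12: ['segment'] (min_width=7, slack=4)
Line 13: ['line', 'we', 'my'] (min_width=10, slack=1)
Line 14: ['dinosaur'] (min_width=8, slack=3)
Line 15: ['sand'] (min_width=4, slack=7)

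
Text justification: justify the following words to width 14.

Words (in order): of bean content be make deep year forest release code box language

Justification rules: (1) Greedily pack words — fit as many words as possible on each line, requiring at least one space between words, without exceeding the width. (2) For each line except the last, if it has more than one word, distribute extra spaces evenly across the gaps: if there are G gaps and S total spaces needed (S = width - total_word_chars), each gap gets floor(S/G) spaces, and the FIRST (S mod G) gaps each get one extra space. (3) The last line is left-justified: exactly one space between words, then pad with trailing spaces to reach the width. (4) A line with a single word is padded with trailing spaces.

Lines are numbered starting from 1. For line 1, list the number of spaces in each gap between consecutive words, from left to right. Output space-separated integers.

Answer: 8

Derivation:
Line 1: ['of', 'bean'] (min_width=7, slack=7)
Line 2: ['content', 'be'] (min_width=10, slack=4)
Line 3: ['make', 'deep', 'year'] (min_width=14, slack=0)
Line 4: ['forest', 'release'] (min_width=14, slack=0)
Line 5: ['code', 'box'] (min_width=8, slack=6)
Line 6: ['language'] (min_width=8, slack=6)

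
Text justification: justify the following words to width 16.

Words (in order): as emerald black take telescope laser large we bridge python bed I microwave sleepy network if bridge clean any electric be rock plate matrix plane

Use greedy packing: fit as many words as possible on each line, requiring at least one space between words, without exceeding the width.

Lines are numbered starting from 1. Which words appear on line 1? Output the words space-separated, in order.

Line 1: ['as', 'emerald', 'black'] (min_width=16, slack=0)
Line 2: ['take', 'telescope'] (min_width=14, slack=2)
Line 3: ['laser', 'large', 'we'] (min_width=14, slack=2)
Line 4: ['bridge', 'python'] (min_width=13, slack=3)
Line 5: ['bed', 'I', 'microwave'] (min_width=15, slack=1)
Line 6: ['sleepy', 'network'] (min_width=14, slack=2)
Line 7: ['if', 'bridge', 'clean'] (min_width=15, slack=1)
Line 8: ['any', 'electric', 'be'] (min_width=15, slack=1)
Line 9: ['rock', 'plate'] (min_width=10, slack=6)
Line 10: ['matrix', 'plane'] (min_width=12, slack=4)

Answer: as emerald black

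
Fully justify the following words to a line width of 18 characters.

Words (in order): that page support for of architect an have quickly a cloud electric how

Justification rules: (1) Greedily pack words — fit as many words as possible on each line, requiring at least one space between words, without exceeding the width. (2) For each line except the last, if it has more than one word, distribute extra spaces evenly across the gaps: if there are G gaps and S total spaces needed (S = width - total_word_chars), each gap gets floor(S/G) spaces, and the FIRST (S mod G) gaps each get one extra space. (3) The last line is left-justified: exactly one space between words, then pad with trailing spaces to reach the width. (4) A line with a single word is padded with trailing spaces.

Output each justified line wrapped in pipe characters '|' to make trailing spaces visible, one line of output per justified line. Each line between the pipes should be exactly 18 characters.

Line 1: ['that', 'page', 'support'] (min_width=17, slack=1)
Line 2: ['for', 'of', 'architect'] (min_width=16, slack=2)
Line 3: ['an', 'have', 'quickly', 'a'] (min_width=17, slack=1)
Line 4: ['cloud', 'electric', 'how'] (min_width=18, slack=0)

Answer: |that  page support|
|for  of  architect|
|an  have quickly a|
|cloud electric how|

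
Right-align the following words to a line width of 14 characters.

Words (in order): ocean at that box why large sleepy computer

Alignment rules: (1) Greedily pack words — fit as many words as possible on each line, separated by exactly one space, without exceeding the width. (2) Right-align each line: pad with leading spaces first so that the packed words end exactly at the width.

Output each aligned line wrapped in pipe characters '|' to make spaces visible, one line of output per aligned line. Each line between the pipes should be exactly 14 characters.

Answer: | ocean at that|
| box why large|
|        sleepy|
|      computer|

Derivation:
Line 1: ['ocean', 'at', 'that'] (min_width=13, slack=1)
Line 2: ['box', 'why', 'large'] (min_width=13, slack=1)
Line 3: ['sleepy'] (min_width=6, slack=8)
Line 4: ['computer'] (min_width=8, slack=6)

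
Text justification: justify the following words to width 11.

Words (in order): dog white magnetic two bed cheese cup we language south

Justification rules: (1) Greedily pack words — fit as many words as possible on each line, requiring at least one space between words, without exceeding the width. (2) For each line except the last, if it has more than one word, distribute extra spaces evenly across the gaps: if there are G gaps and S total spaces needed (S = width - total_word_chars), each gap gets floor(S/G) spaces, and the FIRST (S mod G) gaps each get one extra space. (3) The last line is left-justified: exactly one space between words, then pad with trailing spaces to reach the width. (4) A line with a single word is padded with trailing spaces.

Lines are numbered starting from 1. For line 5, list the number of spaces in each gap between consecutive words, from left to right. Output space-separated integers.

Answer: 1

Derivation:
Line 1: ['dog', 'white'] (min_width=9, slack=2)
Line 2: ['magnetic'] (min_width=8, slack=3)
Line 3: ['two', 'bed'] (min_width=7, slack=4)
Line 4: ['cheese', 'cup'] (min_width=10, slack=1)
Line 5: ['we', 'language'] (min_width=11, slack=0)
Line 6: ['south'] (min_width=5, slack=6)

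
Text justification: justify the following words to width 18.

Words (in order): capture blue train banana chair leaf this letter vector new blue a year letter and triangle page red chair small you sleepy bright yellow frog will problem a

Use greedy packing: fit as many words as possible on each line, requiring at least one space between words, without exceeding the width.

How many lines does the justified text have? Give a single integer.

Line 1: ['capture', 'blue', 'train'] (min_width=18, slack=0)
Line 2: ['banana', 'chair', 'leaf'] (min_width=17, slack=1)
Line 3: ['this', 'letter', 'vector'] (min_width=18, slack=0)
Line 4: ['new', 'blue', 'a', 'year'] (min_width=15, slack=3)
Line 5: ['letter', 'and'] (min_width=10, slack=8)
Line 6: ['triangle', 'page', 'red'] (min_width=17, slack=1)
Line 7: ['chair', 'small', 'you'] (min_width=15, slack=3)
Line 8: ['sleepy', 'bright'] (min_width=13, slack=5)
Line 9: ['yellow', 'frog', 'will'] (min_width=16, slack=2)
Line 10: ['problem', 'a'] (min_width=9, slack=9)
Total lines: 10

Answer: 10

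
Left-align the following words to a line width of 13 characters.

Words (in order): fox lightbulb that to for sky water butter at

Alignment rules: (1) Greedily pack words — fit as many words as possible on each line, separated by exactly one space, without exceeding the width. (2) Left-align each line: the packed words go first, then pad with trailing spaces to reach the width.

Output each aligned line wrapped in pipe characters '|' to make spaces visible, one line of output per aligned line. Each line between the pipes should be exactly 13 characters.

Line 1: ['fox', 'lightbulb'] (min_width=13, slack=0)
Line 2: ['that', 'to', 'for'] (min_width=11, slack=2)
Line 3: ['sky', 'water'] (min_width=9, slack=4)
Line 4: ['butter', 'at'] (min_width=9, slack=4)

Answer: |fox lightbulb|
|that to for  |
|sky water    |
|butter at    |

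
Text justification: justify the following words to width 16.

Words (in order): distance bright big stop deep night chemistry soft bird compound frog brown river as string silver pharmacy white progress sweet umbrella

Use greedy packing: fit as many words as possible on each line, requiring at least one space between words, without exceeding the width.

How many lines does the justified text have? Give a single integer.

Answer: 10

Derivation:
Line 1: ['distance', 'bright'] (min_width=15, slack=1)
Line 2: ['big', 'stop', 'deep'] (min_width=13, slack=3)
Line 3: ['night', 'chemistry'] (min_width=15, slack=1)
Line 4: ['soft', 'bird'] (min_width=9, slack=7)
Line 5: ['compound', 'frog'] (min_width=13, slack=3)
Line 6: ['brown', 'river', 'as'] (min_width=14, slack=2)
Line 7: ['string', 'silver'] (min_width=13, slack=3)
Line 8: ['pharmacy', 'white'] (min_width=14, slack=2)
Line 9: ['progress', 'sweet'] (min_width=14, slack=2)
Line 10: ['umbrella'] (min_width=8, slack=8)
Total lines: 10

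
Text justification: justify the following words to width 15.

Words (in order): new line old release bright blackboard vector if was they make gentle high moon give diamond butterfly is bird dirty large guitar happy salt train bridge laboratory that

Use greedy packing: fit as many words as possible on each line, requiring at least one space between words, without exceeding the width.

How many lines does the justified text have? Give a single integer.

Line 1: ['new', 'line', 'old'] (min_width=12, slack=3)
Line 2: ['release', 'bright'] (min_width=14, slack=1)
Line 3: ['blackboard'] (min_width=10, slack=5)
Line 4: ['vector', 'if', 'was'] (min_width=13, slack=2)
Line 5: ['they', 'make'] (min_width=9, slack=6)
Line 6: ['gentle', 'high'] (min_width=11, slack=4)
Line 7: ['moon', 'give'] (min_width=9, slack=6)
Line 8: ['diamond'] (min_width=7, slack=8)
Line 9: ['butterfly', 'is'] (min_width=12, slack=3)
Line 10: ['bird', 'dirty'] (min_width=10, slack=5)
Line 11: ['large', 'guitar'] (min_width=12, slack=3)
Line 12: ['happy', 'salt'] (min_width=10, slack=5)
Line 13: ['train', 'bridge'] (min_width=12, slack=3)
Line 14: ['laboratory', 'that'] (min_width=15, slack=0)
Total lines: 14

Answer: 14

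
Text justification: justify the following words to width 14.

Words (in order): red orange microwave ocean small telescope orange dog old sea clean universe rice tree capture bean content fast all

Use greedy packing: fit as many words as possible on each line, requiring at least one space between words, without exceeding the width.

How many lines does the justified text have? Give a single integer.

Answer: 10

Derivation:
Line 1: ['red', 'orange'] (min_width=10, slack=4)
Line 2: ['microwave'] (min_width=9, slack=5)
Line 3: ['ocean', 'small'] (min_width=11, slack=3)
Line 4: ['telescope'] (min_width=9, slack=5)
Line 5: ['orange', 'dog', 'old'] (min_width=14, slack=0)
Line 6: ['sea', 'clean'] (min_width=9, slack=5)
Line 7: ['universe', 'rice'] (min_width=13, slack=1)
Line 8: ['tree', 'capture'] (min_width=12, slack=2)
Line 9: ['bean', 'content'] (min_width=12, slack=2)
Line 10: ['fast', 'all'] (min_width=8, slack=6)
Total lines: 10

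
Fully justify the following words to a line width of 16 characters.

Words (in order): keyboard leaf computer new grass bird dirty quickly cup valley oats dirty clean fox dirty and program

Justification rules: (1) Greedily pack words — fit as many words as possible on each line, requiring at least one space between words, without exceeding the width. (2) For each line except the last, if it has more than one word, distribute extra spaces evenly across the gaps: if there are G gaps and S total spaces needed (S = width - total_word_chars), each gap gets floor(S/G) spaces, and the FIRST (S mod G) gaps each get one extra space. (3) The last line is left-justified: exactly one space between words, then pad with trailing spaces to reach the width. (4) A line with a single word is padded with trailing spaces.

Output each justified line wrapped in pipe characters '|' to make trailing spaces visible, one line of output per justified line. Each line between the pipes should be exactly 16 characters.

Answer: |keyboard    leaf|
|computer     new|
|grass bird dirty|
|quickly      cup|
|valley      oats|
|dirty  clean fox|
|dirty        and|
|program         |

Derivation:
Line 1: ['keyboard', 'leaf'] (min_width=13, slack=3)
Line 2: ['computer', 'new'] (min_width=12, slack=4)
Line 3: ['grass', 'bird', 'dirty'] (min_width=16, slack=0)
Line 4: ['quickly', 'cup'] (min_width=11, slack=5)
Line 5: ['valley', 'oats'] (min_width=11, slack=5)
Line 6: ['dirty', 'clean', 'fox'] (min_width=15, slack=1)
Line 7: ['dirty', 'and'] (min_width=9, slack=7)
Line 8: ['program'] (min_width=7, slack=9)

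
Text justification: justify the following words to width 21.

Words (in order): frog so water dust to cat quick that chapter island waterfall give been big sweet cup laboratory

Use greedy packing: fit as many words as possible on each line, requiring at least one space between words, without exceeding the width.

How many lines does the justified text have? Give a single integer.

Line 1: ['frog', 'so', 'water', 'dust', 'to'] (min_width=21, slack=0)
Line 2: ['cat', 'quick', 'that'] (min_width=14, slack=7)
Line 3: ['chapter', 'island'] (min_width=14, slack=7)
Line 4: ['waterfall', 'give', 'been'] (min_width=19, slack=2)
Line 5: ['big', 'sweet', 'cup'] (min_width=13, slack=8)
Line 6: ['laboratory'] (min_width=10, slack=11)
Total lines: 6

Answer: 6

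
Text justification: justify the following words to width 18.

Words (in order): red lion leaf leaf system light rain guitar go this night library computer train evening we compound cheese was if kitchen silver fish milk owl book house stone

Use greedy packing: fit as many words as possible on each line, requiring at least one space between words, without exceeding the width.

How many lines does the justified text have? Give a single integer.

Line 1: ['red', 'lion', 'leaf', 'leaf'] (min_width=18, slack=0)
Line 2: ['system', 'light', 'rain'] (min_width=17, slack=1)
Line 3: ['guitar', 'go', 'this'] (min_width=14, slack=4)
Line 4: ['night', 'library'] (min_width=13, slack=5)
Line 5: ['computer', 'train'] (min_width=14, slack=4)
Line 6: ['evening', 'we'] (min_width=10, slack=8)
Line 7: ['compound', 'cheese'] (min_width=15, slack=3)
Line 8: ['was', 'if', 'kitchen'] (min_width=14, slack=4)
Line 9: ['silver', 'fish', 'milk'] (min_width=16, slack=2)
Line 10: ['owl', 'book', 'house'] (min_width=14, slack=4)
Line 11: ['stone'] (min_width=5, slack=13)
Total lines: 11

Answer: 11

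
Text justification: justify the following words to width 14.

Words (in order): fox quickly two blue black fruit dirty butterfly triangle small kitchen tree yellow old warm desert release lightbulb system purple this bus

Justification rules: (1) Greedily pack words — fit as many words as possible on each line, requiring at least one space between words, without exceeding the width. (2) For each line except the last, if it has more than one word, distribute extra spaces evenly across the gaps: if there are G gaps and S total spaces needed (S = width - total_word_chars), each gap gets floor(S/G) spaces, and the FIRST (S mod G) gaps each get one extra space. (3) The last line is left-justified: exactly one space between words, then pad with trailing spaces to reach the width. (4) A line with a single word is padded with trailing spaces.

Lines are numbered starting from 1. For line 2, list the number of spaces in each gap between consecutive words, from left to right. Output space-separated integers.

Line 1: ['fox', 'quickly'] (min_width=11, slack=3)
Line 2: ['two', 'blue', 'black'] (min_width=14, slack=0)
Line 3: ['fruit', 'dirty'] (min_width=11, slack=3)
Line 4: ['butterfly'] (min_width=9, slack=5)
Line 5: ['triangle', 'small'] (min_width=14, slack=0)
Line 6: ['kitchen', 'tree'] (min_width=12, slack=2)
Line 7: ['yellow', 'old'] (min_width=10, slack=4)
Line 8: ['warm', 'desert'] (min_width=11, slack=3)
Line 9: ['release'] (min_width=7, slack=7)
Line 10: ['lightbulb'] (min_width=9, slack=5)
Line 11: ['system', 'purple'] (min_width=13, slack=1)
Line 12: ['this', 'bus'] (min_width=8, slack=6)

Answer: 1 1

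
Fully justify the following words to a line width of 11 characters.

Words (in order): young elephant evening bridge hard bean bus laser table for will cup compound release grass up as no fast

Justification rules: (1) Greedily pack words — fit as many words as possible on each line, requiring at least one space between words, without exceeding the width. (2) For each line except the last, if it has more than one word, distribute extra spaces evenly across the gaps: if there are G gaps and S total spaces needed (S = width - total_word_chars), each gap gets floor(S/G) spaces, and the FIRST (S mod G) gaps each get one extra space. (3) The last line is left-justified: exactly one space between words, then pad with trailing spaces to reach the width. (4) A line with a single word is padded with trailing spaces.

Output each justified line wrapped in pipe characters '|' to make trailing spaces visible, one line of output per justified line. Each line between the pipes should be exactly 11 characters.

Line 1: ['young'] (min_width=5, slack=6)
Line 2: ['elephant'] (min_width=8, slack=3)
Line 3: ['evening'] (min_width=7, slack=4)
Line 4: ['bridge', 'hard'] (min_width=11, slack=0)
Line 5: ['bean', 'bus'] (min_width=8, slack=3)
Line 6: ['laser', 'table'] (min_width=11, slack=0)
Line 7: ['for', 'will'] (min_width=8, slack=3)
Line 8: ['cup'] (min_width=3, slack=8)
Line 9: ['compound'] (min_width=8, slack=3)
Line 10: ['release'] (min_width=7, slack=4)
Line 11: ['grass', 'up', 'as'] (min_width=11, slack=0)
Line 12: ['no', 'fast'] (min_width=7, slack=4)

Answer: |young      |
|elephant   |
|evening    |
|bridge hard|
|bean    bus|
|laser table|
|for    will|
|cup        |
|compound   |
|release    |
|grass up as|
|no fast    |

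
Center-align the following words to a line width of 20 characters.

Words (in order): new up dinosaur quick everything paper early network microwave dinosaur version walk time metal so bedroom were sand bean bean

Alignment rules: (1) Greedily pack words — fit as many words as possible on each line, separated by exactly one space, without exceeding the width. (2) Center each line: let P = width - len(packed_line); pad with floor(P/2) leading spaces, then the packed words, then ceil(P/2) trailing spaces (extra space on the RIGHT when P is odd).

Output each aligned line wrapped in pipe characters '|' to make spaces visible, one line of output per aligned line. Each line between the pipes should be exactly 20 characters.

Answer: |  new up dinosaur   |
|  quick everything  |
|paper early network |
| microwave dinosaur |
| version walk time  |
|  metal so bedroom  |
|were sand bean bean |

Derivation:
Line 1: ['new', 'up', 'dinosaur'] (min_width=15, slack=5)
Line 2: ['quick', 'everything'] (min_width=16, slack=4)
Line 3: ['paper', 'early', 'network'] (min_width=19, slack=1)
Line 4: ['microwave', 'dinosaur'] (min_width=18, slack=2)
Line 5: ['version', 'walk', 'time'] (min_width=17, slack=3)
Line 6: ['metal', 'so', 'bedroom'] (min_width=16, slack=4)
Line 7: ['were', 'sand', 'bean', 'bean'] (min_width=19, slack=1)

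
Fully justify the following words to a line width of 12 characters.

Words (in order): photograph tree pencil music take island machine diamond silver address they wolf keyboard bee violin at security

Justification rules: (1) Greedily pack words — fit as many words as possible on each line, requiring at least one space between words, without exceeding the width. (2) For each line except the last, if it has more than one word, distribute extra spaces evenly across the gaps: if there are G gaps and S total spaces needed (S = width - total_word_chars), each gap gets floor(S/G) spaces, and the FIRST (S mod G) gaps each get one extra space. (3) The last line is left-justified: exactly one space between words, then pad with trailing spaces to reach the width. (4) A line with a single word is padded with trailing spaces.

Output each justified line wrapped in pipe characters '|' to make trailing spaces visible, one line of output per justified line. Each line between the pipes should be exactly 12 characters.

Line 1: ['photograph'] (min_width=10, slack=2)
Line 2: ['tree', 'pencil'] (min_width=11, slack=1)
Line 3: ['music', 'take'] (min_width=10, slack=2)
Line 4: ['island'] (min_width=6, slack=6)
Line 5: ['machine'] (min_width=7, slack=5)
Line 6: ['diamond'] (min_width=7, slack=5)
Line 7: ['silver'] (min_width=6, slack=6)
Line 8: ['address', 'they'] (min_width=12, slack=0)
Line 9: ['wolf'] (min_width=4, slack=8)
Line 10: ['keyboard', 'bee'] (min_width=12, slack=0)
Line 11: ['violin', 'at'] (min_width=9, slack=3)
Line 12: ['security'] (min_width=8, slack=4)

Answer: |photograph  |
|tree  pencil|
|music   take|
|island      |
|machine     |
|diamond     |
|silver      |
|address they|
|wolf        |
|keyboard bee|
|violin    at|
|security    |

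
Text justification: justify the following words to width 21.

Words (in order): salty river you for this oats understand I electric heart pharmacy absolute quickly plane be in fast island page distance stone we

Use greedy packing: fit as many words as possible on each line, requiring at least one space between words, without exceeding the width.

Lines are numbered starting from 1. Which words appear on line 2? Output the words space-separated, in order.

Answer: this oats understand

Derivation:
Line 1: ['salty', 'river', 'you', 'for'] (min_width=19, slack=2)
Line 2: ['this', 'oats', 'understand'] (min_width=20, slack=1)
Line 3: ['I', 'electric', 'heart'] (min_width=16, slack=5)
Line 4: ['pharmacy', 'absolute'] (min_width=17, slack=4)
Line 5: ['quickly', 'plane', 'be', 'in'] (min_width=19, slack=2)
Line 6: ['fast', 'island', 'page'] (min_width=16, slack=5)
Line 7: ['distance', 'stone', 'we'] (min_width=17, slack=4)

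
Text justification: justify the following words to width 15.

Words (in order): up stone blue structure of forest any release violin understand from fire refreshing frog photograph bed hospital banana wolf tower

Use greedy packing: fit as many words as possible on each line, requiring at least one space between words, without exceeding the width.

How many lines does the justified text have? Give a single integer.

Line 1: ['up', 'stone', 'blue'] (min_width=13, slack=2)
Line 2: ['structure', 'of'] (min_width=12, slack=3)
Line 3: ['forest', 'any'] (min_width=10, slack=5)
Line 4: ['release', 'violin'] (min_width=14, slack=1)
Line 5: ['understand', 'from'] (min_width=15, slack=0)
Line 6: ['fire', 'refreshing'] (min_width=15, slack=0)
Line 7: ['frog', 'photograph'] (min_width=15, slack=0)
Line 8: ['bed', 'hospital'] (min_width=12, slack=3)
Line 9: ['banana', 'wolf'] (min_width=11, slack=4)
Line 10: ['tower'] (min_width=5, slack=10)
Total lines: 10

Answer: 10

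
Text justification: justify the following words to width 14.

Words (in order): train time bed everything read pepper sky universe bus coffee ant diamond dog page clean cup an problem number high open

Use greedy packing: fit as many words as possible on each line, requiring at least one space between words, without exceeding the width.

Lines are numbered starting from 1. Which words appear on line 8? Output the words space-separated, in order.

Line 1: ['train', 'time', 'bed'] (min_width=14, slack=0)
Line 2: ['everything'] (min_width=10, slack=4)
Line 3: ['read', 'pepper'] (min_width=11, slack=3)
Line 4: ['sky', 'universe'] (min_width=12, slack=2)
Line 5: ['bus', 'coffee', 'ant'] (min_width=14, slack=0)
Line 6: ['diamond', 'dog'] (min_width=11, slack=3)
Line 7: ['page', 'clean', 'cup'] (min_width=14, slack=0)
Line 8: ['an', 'problem'] (min_width=10, slack=4)
Line 9: ['number', 'high'] (min_width=11, slack=3)
Line 10: ['open'] (min_width=4, slack=10)

Answer: an problem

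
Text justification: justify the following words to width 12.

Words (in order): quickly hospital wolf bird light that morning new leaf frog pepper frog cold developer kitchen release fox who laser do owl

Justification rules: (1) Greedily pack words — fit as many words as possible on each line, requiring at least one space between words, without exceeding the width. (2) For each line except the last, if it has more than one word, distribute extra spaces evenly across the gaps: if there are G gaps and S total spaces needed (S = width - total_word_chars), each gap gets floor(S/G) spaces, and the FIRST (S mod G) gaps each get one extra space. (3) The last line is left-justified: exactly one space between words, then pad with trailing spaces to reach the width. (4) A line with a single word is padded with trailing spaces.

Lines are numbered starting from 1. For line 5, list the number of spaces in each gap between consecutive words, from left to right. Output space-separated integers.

Answer: 2

Derivation:
Line 1: ['quickly'] (min_width=7, slack=5)
Line 2: ['hospital'] (min_width=8, slack=4)
Line 3: ['wolf', 'bird'] (min_width=9, slack=3)
Line 4: ['light', 'that'] (min_width=10, slack=2)
Line 5: ['morning', 'new'] (min_width=11, slack=1)
Line 6: ['leaf', 'frog'] (min_width=9, slack=3)
Line 7: ['pepper', 'frog'] (min_width=11, slack=1)
Line 8: ['cold'] (min_width=4, slack=8)
Line 9: ['developer'] (min_width=9, slack=3)
Line 10: ['kitchen'] (min_width=7, slack=5)
Line 11: ['release', 'fox'] (min_width=11, slack=1)
Line 12: ['who', 'laser', 'do'] (min_width=12, slack=0)
Line 13: ['owl'] (min_width=3, slack=9)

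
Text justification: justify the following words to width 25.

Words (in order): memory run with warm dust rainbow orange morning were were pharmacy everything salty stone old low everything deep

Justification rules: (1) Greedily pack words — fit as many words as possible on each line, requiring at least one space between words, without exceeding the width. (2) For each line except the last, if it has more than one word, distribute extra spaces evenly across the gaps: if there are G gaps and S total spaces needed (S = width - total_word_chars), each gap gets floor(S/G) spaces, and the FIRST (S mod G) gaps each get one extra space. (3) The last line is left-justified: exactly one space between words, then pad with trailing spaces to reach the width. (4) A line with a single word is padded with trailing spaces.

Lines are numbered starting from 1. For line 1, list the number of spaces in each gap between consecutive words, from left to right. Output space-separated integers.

Line 1: ['memory', 'run', 'with', 'warm', 'dust'] (min_width=25, slack=0)
Line 2: ['rainbow', 'orange', 'morning'] (min_width=22, slack=3)
Line 3: ['were', 'were', 'pharmacy'] (min_width=18, slack=7)
Line 4: ['everything', 'salty', 'stone'] (min_width=22, slack=3)
Line 5: ['old', 'low', 'everything', 'deep'] (min_width=23, slack=2)

Answer: 1 1 1 1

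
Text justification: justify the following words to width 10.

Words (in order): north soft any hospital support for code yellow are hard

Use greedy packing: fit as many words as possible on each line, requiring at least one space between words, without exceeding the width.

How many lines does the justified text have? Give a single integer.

Line 1: ['north', 'soft'] (min_width=10, slack=0)
Line 2: ['any'] (min_width=3, slack=7)
Line 3: ['hospital'] (min_width=8, slack=2)
Line 4: ['support'] (min_width=7, slack=3)
Line 5: ['for', 'code'] (min_width=8, slack=2)
Line 6: ['yellow', 'are'] (min_width=10, slack=0)
Line 7: ['hard'] (min_width=4, slack=6)
Total lines: 7

Answer: 7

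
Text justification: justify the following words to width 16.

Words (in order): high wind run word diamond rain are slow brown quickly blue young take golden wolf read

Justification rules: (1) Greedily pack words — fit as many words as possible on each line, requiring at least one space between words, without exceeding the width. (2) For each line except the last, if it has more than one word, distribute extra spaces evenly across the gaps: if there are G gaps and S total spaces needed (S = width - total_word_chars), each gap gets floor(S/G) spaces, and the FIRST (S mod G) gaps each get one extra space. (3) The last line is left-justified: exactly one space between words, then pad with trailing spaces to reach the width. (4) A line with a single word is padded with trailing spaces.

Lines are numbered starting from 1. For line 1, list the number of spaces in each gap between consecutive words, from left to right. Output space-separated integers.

Answer: 3 2

Derivation:
Line 1: ['high', 'wind', 'run'] (min_width=13, slack=3)
Line 2: ['word', 'diamond'] (min_width=12, slack=4)
Line 3: ['rain', 'are', 'slow'] (min_width=13, slack=3)
Line 4: ['brown', 'quickly'] (min_width=13, slack=3)
Line 5: ['blue', 'young', 'take'] (min_width=15, slack=1)
Line 6: ['golden', 'wolf', 'read'] (min_width=16, slack=0)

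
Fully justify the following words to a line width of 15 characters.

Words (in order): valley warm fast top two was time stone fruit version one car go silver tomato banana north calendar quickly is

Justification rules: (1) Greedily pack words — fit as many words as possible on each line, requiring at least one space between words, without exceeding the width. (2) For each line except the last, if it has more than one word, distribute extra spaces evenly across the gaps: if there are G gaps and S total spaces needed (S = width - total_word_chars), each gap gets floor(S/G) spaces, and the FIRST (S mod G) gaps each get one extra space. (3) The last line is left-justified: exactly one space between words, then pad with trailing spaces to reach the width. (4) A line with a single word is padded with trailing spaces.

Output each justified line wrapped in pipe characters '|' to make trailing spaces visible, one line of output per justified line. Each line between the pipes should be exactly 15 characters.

Answer: |valley     warm|
|fast   top  two|
|was  time stone|
|fruit   version|
|one    car   go|
|silver   tomato|
|banana    north|
|calendar       |
|quickly is     |

Derivation:
Line 1: ['valley', 'warm'] (min_width=11, slack=4)
Line 2: ['fast', 'top', 'two'] (min_width=12, slack=3)
Line 3: ['was', 'time', 'stone'] (min_width=14, slack=1)
Line 4: ['fruit', 'version'] (min_width=13, slack=2)
Line 5: ['one', 'car', 'go'] (min_width=10, slack=5)
Line 6: ['silver', 'tomato'] (min_width=13, slack=2)
Line 7: ['banana', 'north'] (min_width=12, slack=3)
Line 8: ['calendar'] (min_width=8, slack=7)
Line 9: ['quickly', 'is'] (min_width=10, slack=5)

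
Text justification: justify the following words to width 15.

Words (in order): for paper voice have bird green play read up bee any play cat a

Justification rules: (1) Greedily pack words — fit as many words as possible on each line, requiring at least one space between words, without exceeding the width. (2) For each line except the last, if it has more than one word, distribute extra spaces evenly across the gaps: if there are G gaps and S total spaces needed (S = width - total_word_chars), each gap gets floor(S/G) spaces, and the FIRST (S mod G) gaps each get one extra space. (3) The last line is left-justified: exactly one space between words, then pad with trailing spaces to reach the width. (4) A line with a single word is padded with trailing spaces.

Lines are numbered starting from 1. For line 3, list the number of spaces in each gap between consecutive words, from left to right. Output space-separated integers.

Answer: 3 2

Derivation:
Line 1: ['for', 'paper', 'voice'] (min_width=15, slack=0)
Line 2: ['have', 'bird', 'green'] (min_width=15, slack=0)
Line 3: ['play', 'read', 'up'] (min_width=12, slack=3)
Line 4: ['bee', 'any', 'play'] (min_width=12, slack=3)
Line 5: ['cat', 'a'] (min_width=5, slack=10)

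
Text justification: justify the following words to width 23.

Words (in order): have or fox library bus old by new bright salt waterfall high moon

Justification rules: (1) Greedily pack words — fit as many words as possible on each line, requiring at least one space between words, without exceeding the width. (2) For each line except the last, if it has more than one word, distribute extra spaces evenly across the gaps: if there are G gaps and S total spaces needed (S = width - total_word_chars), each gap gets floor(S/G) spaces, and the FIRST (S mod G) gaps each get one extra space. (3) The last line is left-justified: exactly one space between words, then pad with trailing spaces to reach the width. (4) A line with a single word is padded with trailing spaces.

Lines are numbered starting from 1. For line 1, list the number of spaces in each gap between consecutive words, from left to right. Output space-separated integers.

Line 1: ['have', 'or', 'fox', 'library', 'bus'] (min_width=23, slack=0)
Line 2: ['old', 'by', 'new', 'bright', 'salt'] (min_width=22, slack=1)
Line 3: ['waterfall', 'high', 'moon'] (min_width=19, slack=4)

Answer: 1 1 1 1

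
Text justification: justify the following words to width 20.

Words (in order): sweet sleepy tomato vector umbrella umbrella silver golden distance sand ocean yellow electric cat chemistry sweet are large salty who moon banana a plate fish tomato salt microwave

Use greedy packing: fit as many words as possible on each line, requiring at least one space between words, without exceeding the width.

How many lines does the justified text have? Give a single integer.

Line 1: ['sweet', 'sleepy', 'tomato'] (min_width=19, slack=1)
Line 2: ['vector', 'umbrella'] (min_width=15, slack=5)
Line 3: ['umbrella', 'silver'] (min_width=15, slack=5)
Line 4: ['golden', 'distance', 'sand'] (min_width=20, slack=0)
Line 5: ['ocean', 'yellow'] (min_width=12, slack=8)
Line 6: ['electric', 'cat'] (min_width=12, slack=8)
Line 7: ['chemistry', 'sweet', 'are'] (min_width=19, slack=1)
Line 8: ['large', 'salty', 'who', 'moon'] (min_width=20, slack=0)
Line 9: ['banana', 'a', 'plate', 'fish'] (min_width=19, slack=1)
Line 10: ['tomato', 'salt'] (min_width=11, slack=9)
Line 11: ['microwave'] (min_width=9, slack=11)
Total lines: 11

Answer: 11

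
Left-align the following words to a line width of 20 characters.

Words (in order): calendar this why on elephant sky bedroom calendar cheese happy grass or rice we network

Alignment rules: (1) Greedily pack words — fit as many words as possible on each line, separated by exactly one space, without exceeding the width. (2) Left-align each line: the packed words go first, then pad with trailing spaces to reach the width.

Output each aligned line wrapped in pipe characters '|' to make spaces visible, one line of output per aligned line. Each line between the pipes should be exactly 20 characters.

Answer: |calendar this why on|
|elephant sky bedroom|
|calendar cheese     |
|happy grass or rice |
|we network          |

Derivation:
Line 1: ['calendar', 'this', 'why', 'on'] (min_width=20, slack=0)
Line 2: ['elephant', 'sky', 'bedroom'] (min_width=20, slack=0)
Line 3: ['calendar', 'cheese'] (min_width=15, slack=5)
Line 4: ['happy', 'grass', 'or', 'rice'] (min_width=19, slack=1)
Line 5: ['we', 'network'] (min_width=10, slack=10)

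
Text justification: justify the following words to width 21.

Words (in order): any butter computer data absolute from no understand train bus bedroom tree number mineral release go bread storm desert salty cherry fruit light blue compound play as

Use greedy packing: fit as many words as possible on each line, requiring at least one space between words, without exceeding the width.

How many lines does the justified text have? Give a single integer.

Answer: 9

Derivation:
Line 1: ['any', 'butter', 'computer'] (min_width=19, slack=2)
Line 2: ['data', 'absolute', 'from', 'no'] (min_width=21, slack=0)
Line 3: ['understand', 'train', 'bus'] (min_width=20, slack=1)
Line 4: ['bedroom', 'tree', 'number'] (min_width=19, slack=2)
Line 5: ['mineral', 'release', 'go'] (min_width=18, slack=3)
Line 6: ['bread', 'storm', 'desert'] (min_width=18, slack=3)
Line 7: ['salty', 'cherry', 'fruit'] (min_width=18, slack=3)
Line 8: ['light', 'blue', 'compound'] (min_width=19, slack=2)
Line 9: ['play', 'as'] (min_width=7, slack=14)
Total lines: 9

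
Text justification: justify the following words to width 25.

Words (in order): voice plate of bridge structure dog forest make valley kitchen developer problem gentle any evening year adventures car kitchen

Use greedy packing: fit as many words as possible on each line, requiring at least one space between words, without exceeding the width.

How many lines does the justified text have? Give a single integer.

Answer: 6

Derivation:
Line 1: ['voice', 'plate', 'of', 'bridge'] (min_width=21, slack=4)
Line 2: ['structure', 'dog', 'forest', 'make'] (min_width=25, slack=0)
Line 3: ['valley', 'kitchen', 'developer'] (min_width=24, slack=1)
Line 4: ['problem', 'gentle', 'any'] (min_width=18, slack=7)
Line 5: ['evening', 'year', 'adventures'] (min_width=23, slack=2)
Line 6: ['car', 'kitchen'] (min_width=11, slack=14)
Total lines: 6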